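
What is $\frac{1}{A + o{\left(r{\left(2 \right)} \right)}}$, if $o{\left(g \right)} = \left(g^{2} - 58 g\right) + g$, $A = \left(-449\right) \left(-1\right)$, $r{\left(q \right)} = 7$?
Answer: $\frac{1}{99} \approx 0.010101$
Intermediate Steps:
$A = 449$
$o{\left(g \right)} = g^{2} - 57 g$
$\frac{1}{A + o{\left(r{\left(2 \right)} \right)}} = \frac{1}{449 + 7 \left(-57 + 7\right)} = \frac{1}{449 + 7 \left(-50\right)} = \frac{1}{449 - 350} = \frac{1}{99}$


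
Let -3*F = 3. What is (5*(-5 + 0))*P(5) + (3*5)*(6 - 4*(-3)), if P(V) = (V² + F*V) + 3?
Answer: -305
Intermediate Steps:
F = -1 (F = -⅓*3 = -1)
P(V) = 3 + V² - V (P(V) = (V² - V) + 3 = 3 + V² - V)
(5*(-5 + 0))*P(5) + (3*5)*(6 - 4*(-3)) = (5*(-5 + 0))*(3 + 5² - 1*5) + (3*5)*(6 - 4*(-3)) = (5*(-5))*(3 + 25 - 5) + 15*(6 + 12) = -25*23 + 15*18 = -575 + 270 = -305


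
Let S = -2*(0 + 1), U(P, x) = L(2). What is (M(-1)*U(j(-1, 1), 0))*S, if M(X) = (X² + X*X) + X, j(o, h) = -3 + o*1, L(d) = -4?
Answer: 8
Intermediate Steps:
j(o, h) = -3 + o
U(P, x) = -4
S = -2 (S = -2*1 = -2)
M(X) = X + 2*X² (M(X) = (X² + X²) + X = 2*X² + X = X + 2*X²)
(M(-1)*U(j(-1, 1), 0))*S = (-(1 + 2*(-1))*(-4))*(-2) = (-(1 - 2)*(-4))*(-2) = (-1*(-1)*(-4))*(-2) = (1*(-4))*(-2) = -4*(-2) = 8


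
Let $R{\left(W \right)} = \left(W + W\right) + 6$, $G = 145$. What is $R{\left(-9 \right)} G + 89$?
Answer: $-1651$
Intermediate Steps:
$R{\left(W \right)} = 6 + 2 W$ ($R{\left(W \right)} = 2 W + 6 = 6 + 2 W$)
$R{\left(-9 \right)} G + 89 = \left(6 + 2 \left(-9\right)\right) 145 + 89 = \left(6 - 18\right) 145 + 89 = \left(-12\right) 145 + 89 = -1740 + 89 = -1651$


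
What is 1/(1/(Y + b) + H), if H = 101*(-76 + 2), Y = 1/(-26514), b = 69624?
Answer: -1846010735/13797084206876 ≈ -0.00013380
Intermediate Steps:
Y = -1/26514 ≈ -3.7716e-5
H = -7474 (H = 101*(-74) = -7474)
1/(1/(Y + b) + H) = 1/(1/(-1/26514 + 69624) - 7474) = 1/(1/(1846010735/26514) - 7474) = 1/(26514/1846010735 - 7474) = 1/(-13797084206876/1846010735) = -1846010735/13797084206876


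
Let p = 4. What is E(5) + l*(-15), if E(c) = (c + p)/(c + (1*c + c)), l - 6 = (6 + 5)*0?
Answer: -447/5 ≈ -89.400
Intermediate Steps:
l = 6 (l = 6 + (6 + 5)*0 = 6 + 11*0 = 6 + 0 = 6)
E(c) = (4 + c)/(3*c) (E(c) = (c + 4)/(c + (1*c + c)) = (4 + c)/(c + (c + c)) = (4 + c)/(c + 2*c) = (4 + c)/((3*c)) = (4 + c)*(1/(3*c)) = (4 + c)/(3*c))
E(5) + l*(-15) = (⅓)*(4 + 5)/5 + 6*(-15) = (⅓)*(⅕)*9 - 90 = ⅗ - 90 = -447/5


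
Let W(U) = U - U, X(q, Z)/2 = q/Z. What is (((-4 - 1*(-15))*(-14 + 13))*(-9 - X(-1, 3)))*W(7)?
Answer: 0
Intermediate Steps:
X(q, Z) = 2*q/Z (X(q, Z) = 2*(q/Z) = 2*q/Z)
W(U) = 0
(((-4 - 1*(-15))*(-14 + 13))*(-9 - X(-1, 3)))*W(7) = (((-4 - 1*(-15))*(-14 + 13))*(-9 - 2*(-1)/3))*0 = (((-4 + 15)*(-1))*(-9 - 2*(-1)/3))*0 = ((11*(-1))*(-9 - 1*(-2/3)))*0 = -11*(-9 + 2/3)*0 = -11*(-25/3)*0 = (275/3)*0 = 0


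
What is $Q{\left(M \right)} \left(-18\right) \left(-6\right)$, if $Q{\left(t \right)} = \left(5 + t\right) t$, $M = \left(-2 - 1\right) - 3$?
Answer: $648$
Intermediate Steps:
$M = -6$ ($M = -3 - 3 = -6$)
$Q{\left(t \right)} = t \left(5 + t\right)$
$Q{\left(M \right)} \left(-18\right) \left(-6\right) = - 6 \left(5 - 6\right) \left(-18\right) \left(-6\right) = \left(-6\right) \left(-1\right) \left(-18\right) \left(-6\right) = 6 \left(-18\right) \left(-6\right) = \left(-108\right) \left(-6\right) = 648$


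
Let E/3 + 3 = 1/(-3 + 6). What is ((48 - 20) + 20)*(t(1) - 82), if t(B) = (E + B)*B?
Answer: -4272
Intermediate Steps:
E = -8 (E = -9 + 3/(-3 + 6) = -9 + 3/3 = -9 + 3*(⅓) = -9 + 1 = -8)
t(B) = B*(-8 + B) (t(B) = (-8 + B)*B = B*(-8 + B))
((48 - 20) + 20)*(t(1) - 82) = ((48 - 20) + 20)*(1*(-8 + 1) - 82) = (28 + 20)*(1*(-7) - 82) = 48*(-7 - 82) = 48*(-89) = -4272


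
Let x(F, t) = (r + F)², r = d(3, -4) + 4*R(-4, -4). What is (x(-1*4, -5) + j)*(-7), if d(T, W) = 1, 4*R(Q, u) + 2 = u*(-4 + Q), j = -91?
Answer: -4466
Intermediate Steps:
R(Q, u) = -½ + u*(-4 + Q)/4 (R(Q, u) = -½ + (u*(-4 + Q))/4 = -½ + u*(-4 + Q)/4)
r = 31 (r = 1 + 4*(-½ - 1*(-4) + (¼)*(-4)*(-4)) = 1 + 4*(-½ + 4 + 4) = 1 + 4*(15/2) = 1 + 30 = 31)
x(F, t) = (31 + F)²
(x(-1*4, -5) + j)*(-7) = ((31 - 1*4)² - 91)*(-7) = ((31 - 4)² - 91)*(-7) = (27² - 91)*(-7) = (729 - 91)*(-7) = 638*(-7) = -4466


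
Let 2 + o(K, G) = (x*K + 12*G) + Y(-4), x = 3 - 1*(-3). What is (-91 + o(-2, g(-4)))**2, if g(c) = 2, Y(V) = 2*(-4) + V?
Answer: 8649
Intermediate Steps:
x = 6 (x = 3 + 3 = 6)
Y(V) = -8 + V
o(K, G) = -14 + 6*K + 12*G (o(K, G) = -2 + ((6*K + 12*G) + (-8 - 4)) = -2 + ((6*K + 12*G) - 12) = -2 + (-12 + 6*K + 12*G) = -14 + 6*K + 12*G)
(-91 + o(-2, g(-4)))**2 = (-91 + (-14 + 6*(-2) + 12*2))**2 = (-91 + (-14 - 12 + 24))**2 = (-91 - 2)**2 = (-93)**2 = 8649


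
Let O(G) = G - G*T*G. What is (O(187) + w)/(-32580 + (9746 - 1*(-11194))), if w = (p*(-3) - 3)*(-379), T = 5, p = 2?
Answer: 171247/11640 ≈ 14.712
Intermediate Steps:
w = 3411 (w = (2*(-3) - 3)*(-379) = (-6 - 3)*(-379) = -9*(-379) = 3411)
O(G) = G - 5*G**2 (O(G) = G - G*5*G = G - 5*G*G = G - 5*G**2)
(O(187) + w)/(-32580 + (9746 - 1*(-11194))) = (187*(1 - 5*187) + 3411)/(-32580 + (9746 - 1*(-11194))) = (187*(1 - 935) + 3411)/(-32580 + (9746 + 11194)) = (187*(-934) + 3411)/(-32580 + 20940) = (-174658 + 3411)/(-11640) = -171247*(-1/11640) = 171247/11640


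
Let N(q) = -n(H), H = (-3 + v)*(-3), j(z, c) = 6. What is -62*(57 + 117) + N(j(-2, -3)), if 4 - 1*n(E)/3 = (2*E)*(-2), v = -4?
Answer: -11052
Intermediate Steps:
H = 21 (H = (-3 - 4)*(-3) = -7*(-3) = 21)
n(E) = 12 + 12*E (n(E) = 12 - 3*2*E*(-2) = 12 - (-12)*E = 12 + 12*E)
N(q) = -264 (N(q) = -(12 + 12*21) = -(12 + 252) = -1*264 = -264)
-62*(57 + 117) + N(j(-2, -3)) = -62*(57 + 117) - 264 = -62*174 - 264 = -10788 - 264 = -11052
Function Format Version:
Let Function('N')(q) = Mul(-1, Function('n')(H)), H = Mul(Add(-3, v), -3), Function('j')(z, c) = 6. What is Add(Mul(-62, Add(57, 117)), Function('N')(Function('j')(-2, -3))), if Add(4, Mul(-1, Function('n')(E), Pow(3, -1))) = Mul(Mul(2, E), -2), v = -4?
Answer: -11052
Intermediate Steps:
H = 21 (H = Mul(Add(-3, -4), -3) = Mul(-7, -3) = 21)
Function('n')(E) = Add(12, Mul(12, E)) (Function('n')(E) = Add(12, Mul(-3, Mul(Mul(2, E), -2))) = Add(12, Mul(-3, Mul(-4, E))) = Add(12, Mul(12, E)))
Function('N')(q) = -264 (Function('N')(q) = Mul(-1, Add(12, Mul(12, 21))) = Mul(-1, Add(12, 252)) = Mul(-1, 264) = -264)
Add(Mul(-62, Add(57, 117)), Function('N')(Function('j')(-2, -3))) = Add(Mul(-62, Add(57, 117)), -264) = Add(Mul(-62, 174), -264) = Add(-10788, -264) = -11052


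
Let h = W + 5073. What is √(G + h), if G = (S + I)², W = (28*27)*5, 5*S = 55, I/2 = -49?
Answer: √16422 ≈ 128.15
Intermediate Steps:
I = -98 (I = 2*(-49) = -98)
S = 11 (S = (⅕)*55 = 11)
W = 3780 (W = 756*5 = 3780)
h = 8853 (h = 3780 + 5073 = 8853)
G = 7569 (G = (11 - 98)² = (-87)² = 7569)
√(G + h) = √(7569 + 8853) = √16422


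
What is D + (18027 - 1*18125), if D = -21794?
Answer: -21892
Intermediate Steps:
D + (18027 - 1*18125) = -21794 + (18027 - 1*18125) = -21794 + (18027 - 18125) = -21794 - 98 = -21892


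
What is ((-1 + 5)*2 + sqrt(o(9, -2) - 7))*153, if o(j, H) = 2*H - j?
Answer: 1224 + 306*I*sqrt(5) ≈ 1224.0 + 684.24*I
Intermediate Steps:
o(j, H) = -j + 2*H
((-1 + 5)*2 + sqrt(o(9, -2) - 7))*153 = ((-1 + 5)*2 + sqrt((-1*9 + 2*(-2)) - 7))*153 = (4*2 + sqrt((-9 - 4) - 7))*153 = (8 + sqrt(-13 - 7))*153 = (8 + sqrt(-20))*153 = (8 + 2*I*sqrt(5))*153 = 1224 + 306*I*sqrt(5)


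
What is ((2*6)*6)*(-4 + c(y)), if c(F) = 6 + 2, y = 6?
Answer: 288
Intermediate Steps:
c(F) = 8
((2*6)*6)*(-4 + c(y)) = ((2*6)*6)*(-4 + 8) = (12*6)*4 = 72*4 = 288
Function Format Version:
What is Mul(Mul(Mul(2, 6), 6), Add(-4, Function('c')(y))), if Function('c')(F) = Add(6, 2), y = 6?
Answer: 288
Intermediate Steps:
Function('c')(F) = 8
Mul(Mul(Mul(2, 6), 6), Add(-4, Function('c')(y))) = Mul(Mul(Mul(2, 6), 6), Add(-4, 8)) = Mul(Mul(12, 6), 4) = Mul(72, 4) = 288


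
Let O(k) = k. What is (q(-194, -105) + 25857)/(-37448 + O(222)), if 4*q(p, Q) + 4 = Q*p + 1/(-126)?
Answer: -15598043/18761904 ≈ -0.83137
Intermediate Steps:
q(p, Q) = -505/504 + Q*p/4 (q(p, Q) = -1 + (Q*p + 1/(-126))/4 = -1 + (Q*p - 1/126)/4 = -1 + (-1/126 + Q*p)/4 = -1 + (-1/504 + Q*p/4) = -505/504 + Q*p/4)
(q(-194, -105) + 25857)/(-37448 + O(222)) = ((-505/504 + (¼)*(-105)*(-194)) + 25857)/(-37448 + 222) = ((-505/504 + 10185/2) + 25857)/(-37226) = (2566115/504 + 25857)*(-1/37226) = (15598043/504)*(-1/37226) = -15598043/18761904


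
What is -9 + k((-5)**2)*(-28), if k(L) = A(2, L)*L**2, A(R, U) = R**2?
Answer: -70009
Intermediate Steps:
k(L) = 4*L**2 (k(L) = 2**2*L**2 = 4*L**2)
-9 + k((-5)**2)*(-28) = -9 + (4*((-5)**2)**2)*(-28) = -9 + (4*25**2)*(-28) = -9 + (4*625)*(-28) = -9 + 2500*(-28) = -9 - 70000 = -70009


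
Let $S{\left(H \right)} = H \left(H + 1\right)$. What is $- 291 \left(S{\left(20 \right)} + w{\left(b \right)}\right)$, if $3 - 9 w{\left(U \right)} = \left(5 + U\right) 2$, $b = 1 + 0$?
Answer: $-121929$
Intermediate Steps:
$b = 1$
$S{\left(H \right)} = H \left(1 + H\right)$
$w{\left(U \right)} = - \frac{7}{9} - \frac{2 U}{9}$ ($w{\left(U \right)} = \frac{1}{3} - \frac{\left(5 + U\right) 2}{9} = \frac{1}{3} - \frac{10 + 2 U}{9} = \frac{1}{3} - \left(\frac{10}{9} + \frac{2 U}{9}\right) = - \frac{7}{9} - \frac{2 U}{9}$)
$- 291 \left(S{\left(20 \right)} + w{\left(b \right)}\right) = - 291 \left(20 \left(1 + 20\right) - 1\right) = - 291 \left(20 \cdot 21 - 1\right) = - 291 \left(420 - 1\right) = \left(-291\right) 419 = -121929$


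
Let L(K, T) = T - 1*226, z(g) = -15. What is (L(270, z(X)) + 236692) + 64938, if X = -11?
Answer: 301389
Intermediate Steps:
L(K, T) = -226 + T (L(K, T) = T - 226 = -226 + T)
(L(270, z(X)) + 236692) + 64938 = ((-226 - 15) + 236692) + 64938 = (-241 + 236692) + 64938 = 236451 + 64938 = 301389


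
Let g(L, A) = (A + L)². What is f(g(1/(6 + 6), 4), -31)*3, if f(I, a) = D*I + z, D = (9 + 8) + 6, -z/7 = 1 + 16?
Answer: 38087/48 ≈ 793.48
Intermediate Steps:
z = -119 (z = -7*(1 + 16) = -7*17 = -119)
D = 23 (D = 17 + 6 = 23)
f(I, a) = -119 + 23*I (f(I, a) = 23*I - 119 = -119 + 23*I)
f(g(1/(6 + 6), 4), -31)*3 = (-119 + 23*(4 + 1/(6 + 6))²)*3 = (-119 + 23*(4 + 1/12)²)*3 = (-119 + 23*(49/12)²)*3 = (-119 + 23*(2401/144))*3 = (-119 + 55223/144)*3 = (38087/144)*3 = 38087/48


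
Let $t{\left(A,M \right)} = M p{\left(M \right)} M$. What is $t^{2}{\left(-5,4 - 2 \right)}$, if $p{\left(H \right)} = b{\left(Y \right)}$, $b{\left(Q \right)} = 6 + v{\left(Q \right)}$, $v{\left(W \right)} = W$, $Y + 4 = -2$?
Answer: $0$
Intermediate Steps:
$Y = -6$ ($Y = -4 - 2 = -6$)
$b{\left(Q \right)} = 6 + Q$
$p{\left(H \right)} = 0$ ($p{\left(H \right)} = 6 - 6 = 0$)
$t{\left(A,M \right)} = 0$ ($t{\left(A,M \right)} = M 0 M = 0 M = 0$)
$t^{2}{\left(-5,4 - 2 \right)} = 0^{2} = 0$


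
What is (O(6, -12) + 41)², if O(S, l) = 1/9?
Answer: 136900/81 ≈ 1690.1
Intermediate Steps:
O(S, l) = ⅑
(O(6, -12) + 41)² = (⅑ + 41)² = (370/9)² = 136900/81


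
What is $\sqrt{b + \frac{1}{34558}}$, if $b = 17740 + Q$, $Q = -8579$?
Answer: $\frac{\sqrt{10940573424162}}{34558} \approx 95.713$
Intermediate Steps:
$b = 9161$ ($b = 17740 - 8579 = 9161$)
$\sqrt{b + \frac{1}{34558}} = \sqrt{9161 + \frac{1}{34558}} = \sqrt{\frac{316585839}{34558}} = \frac{\sqrt{10940573424162}}{34558}$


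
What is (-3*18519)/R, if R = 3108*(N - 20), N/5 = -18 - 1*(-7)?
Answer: 6173/25900 ≈ 0.23834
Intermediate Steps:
N = -55 (N = 5*(-18 - 1*(-7)) = 5*(-18 + 7) = 5*(-11) = -55)
R = -233100 (R = 3108*(-55 - 20) = 3108*(-75) = -233100)
(-3*18519)/R = -3*18519/(-233100) = -55557*(-1/233100) = 6173/25900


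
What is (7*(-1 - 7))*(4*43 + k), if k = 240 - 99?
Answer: -17528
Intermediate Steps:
k = 141
(7*(-1 - 7))*(4*43 + k) = (7*(-1 - 7))*(4*43 + 141) = (7*(-8))*(172 + 141) = -56*313 = -17528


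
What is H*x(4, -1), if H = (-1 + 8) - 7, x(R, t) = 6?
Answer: 0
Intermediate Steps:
H = 0 (H = 7 - 7 = 0)
H*x(4, -1) = 0*6 = 0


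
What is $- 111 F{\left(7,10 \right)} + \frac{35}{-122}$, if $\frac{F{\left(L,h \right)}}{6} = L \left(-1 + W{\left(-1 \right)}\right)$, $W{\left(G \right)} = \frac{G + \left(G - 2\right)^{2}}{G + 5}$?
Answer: $- \frac{568799}{122} \approx -4662.3$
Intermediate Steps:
$W{\left(G \right)} = \frac{G + \left(-2 + G\right)^{2}}{5 + G}$
$F{\left(L,h \right)} = 6 L$ ($F{\left(L,h \right)} = 6 L \left(-1 + \frac{-1 + \left(-2 - 1\right)^{2}}{5 - 1}\right) = 6 L \left(-1 + \frac{-1 + \left(-3\right)^{2}}{4}\right) = 6 L \left(-1 + \frac{-1 + 9}{4}\right) = 6 L \left(-1 + \frac{1}{4} \cdot 8\right) = 6 L \left(-1 + 2\right) = 6 L 1 = 6 L$)
$- 111 F{\left(7,10 \right)} + \frac{35}{-122} = - 111 \cdot 6 \cdot 7 + \frac{35}{-122} = \left(-111\right) 42 + 35 \left(- \frac{1}{122}\right) = -4662 - \frac{35}{122} = - \frac{568799}{122}$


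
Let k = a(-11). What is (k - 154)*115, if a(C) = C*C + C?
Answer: -5060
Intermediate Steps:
a(C) = C + C² (a(C) = C² + C = C + C²)
k = 110 (k = -11*(1 - 11) = -11*(-10) = 110)
(k - 154)*115 = (110 - 154)*115 = -44*115 = -5060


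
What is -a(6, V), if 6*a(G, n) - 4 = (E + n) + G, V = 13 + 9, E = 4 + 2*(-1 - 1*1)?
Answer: -16/3 ≈ -5.3333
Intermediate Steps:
E = 0 (E = 4 + 2*(-1 - 1) = 4 + 2*(-2) = 4 - 4 = 0)
V = 22
a(G, n) = ⅔ + G/6 + n/6 (a(G, n) = ⅔ + ((0 + n) + G)/6 = ⅔ + (n + G)/6 = ⅔ + (G + n)/6 = ⅔ + (G/6 + n/6) = ⅔ + G/6 + n/6)
-a(6, V) = -(⅔ + (⅙)*6 + (⅙)*22) = -(⅔ + 1 + 11/3) = -1*16/3 = -16/3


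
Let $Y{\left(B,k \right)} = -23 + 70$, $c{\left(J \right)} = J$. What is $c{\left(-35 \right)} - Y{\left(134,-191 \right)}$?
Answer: $-82$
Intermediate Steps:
$Y{\left(B,k \right)} = 47$
$c{\left(-35 \right)} - Y{\left(134,-191 \right)} = -35 - 47 = -82$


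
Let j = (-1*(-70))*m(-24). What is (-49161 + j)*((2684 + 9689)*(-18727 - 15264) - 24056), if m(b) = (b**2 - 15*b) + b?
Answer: -6173909586621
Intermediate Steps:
m(b) = b**2 - 14*b
j = 63840 (j = (-1*(-70))*(-24*(-14 - 24)) = 70*(-24*(-38)) = 70*912 = 63840)
(-49161 + j)*((2684 + 9689)*(-18727 - 15264) - 24056) = (-49161 + 63840)*((2684 + 9689)*(-18727 - 15264) - 24056) = 14679*(12373*(-33991) - 24056) = 14679*(-420570643 - 24056) = 14679*(-420594699) = -6173909586621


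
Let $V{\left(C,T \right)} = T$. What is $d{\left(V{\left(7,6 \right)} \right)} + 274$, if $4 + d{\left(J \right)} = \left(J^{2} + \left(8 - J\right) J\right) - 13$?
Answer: $305$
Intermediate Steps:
$d{\left(J \right)} = -17 + J^{2} + J \left(8 - J\right)$ ($d{\left(J \right)} = -4 - \left(13 - J^{2} - \left(8 - J\right) J\right) = -4 - \left(13 - J^{2} - J \left(8 - J\right)\right) = -4 + \left(-13 + J^{2} + J \left(8 - J\right)\right) = -17 + J^{2} + J \left(8 - J\right)$)
$d{\left(V{\left(7,6 \right)} \right)} + 274 = \left(-17 + 8 \cdot 6\right) + 274 = \left(-17 + 48\right) + 274 = 31 + 274 = 305$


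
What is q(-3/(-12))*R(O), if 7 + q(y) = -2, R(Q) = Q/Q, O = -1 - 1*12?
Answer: -9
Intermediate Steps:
O = -13 (O = -1 - 12 = -13)
R(Q) = 1
q(y) = -9 (q(y) = -7 - 2 = -9)
q(-3/(-12))*R(O) = -9*1 = -9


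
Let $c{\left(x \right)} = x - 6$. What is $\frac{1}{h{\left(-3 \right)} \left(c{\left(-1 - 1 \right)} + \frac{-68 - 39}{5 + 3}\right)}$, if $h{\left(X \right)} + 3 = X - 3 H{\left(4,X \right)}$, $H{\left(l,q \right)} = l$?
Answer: $\frac{4}{1539} \approx 0.0025991$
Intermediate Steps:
$c{\left(x \right)} = -6 + x$
$h{\left(X \right)} = -15 + X$ ($h{\left(X \right)} = -3 + \left(X - 12\right) = -3 + \left(-12 + X\right) = -15 + X$)
$\frac{1}{h{\left(-3 \right)} \left(c{\left(-1 - 1 \right)} + \frac{-68 - 39}{5 + 3}\right)} = \frac{1}{\left(-15 - 3\right) \left(\left(-6 - 2\right) + \frac{-68 - 39}{5 + 3}\right)} = \frac{1}{\left(-18\right) \left(\left(-6 - 2\right) - \frac{107}{8}\right)} = \frac{1}{\left(-18\right) \left(-8 - \frac{107}{8}\right)} = \frac{1}{\left(-18\right) \left(- \frac{171}{8}\right)} = \frac{1}{\frac{1539}{4}} = \frac{4}{1539}$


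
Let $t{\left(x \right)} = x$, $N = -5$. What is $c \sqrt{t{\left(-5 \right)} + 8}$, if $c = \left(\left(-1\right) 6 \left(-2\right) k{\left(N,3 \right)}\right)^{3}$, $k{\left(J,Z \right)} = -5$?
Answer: $- 216000 \sqrt{3} \approx -3.7412 \cdot 10^{5}$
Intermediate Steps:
$c = -216000$ ($c = \left(\left(-1\right) 6 \left(-2\right) \left(-5\right)\right)^{3} = \left(\left(-6\right) \left(-2\right) \left(-5\right)\right)^{3} = \left(12 \left(-5\right)\right)^{3} = \left(-60\right)^{3} = -216000$)
$c \sqrt{t{\left(-5 \right)} + 8} = - 216000 \sqrt{-5 + 8} = - 216000 \sqrt{3}$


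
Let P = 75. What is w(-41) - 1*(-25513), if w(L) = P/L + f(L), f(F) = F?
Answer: 1044277/41 ≈ 25470.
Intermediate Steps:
w(L) = L + 75/L (w(L) = 75/L + L = L + 75/L)
w(-41) - 1*(-25513) = (-41 + 75/(-41)) - 1*(-25513) = (-41 + 75*(-1/41)) + 25513 = (-41 - 75/41) + 25513 = -1756/41 + 25513 = 1044277/41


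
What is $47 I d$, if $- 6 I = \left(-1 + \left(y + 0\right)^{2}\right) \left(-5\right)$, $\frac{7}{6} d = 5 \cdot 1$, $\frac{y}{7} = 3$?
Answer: $\frac{517000}{7} \approx 73857.0$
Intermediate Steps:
$y = 21$ ($y = 7 \cdot 3 = 21$)
$d = \frac{30}{7}$ ($d = \frac{6 \cdot 5 \cdot 1}{7} = \frac{6}{7} \cdot 5 = \frac{30}{7} \approx 4.2857$)
$I = \frac{1100}{3}$ ($I = - \frac{\left(-1 + \left(21 + 0\right)^{2}\right) \left(-5\right)}{6} = - \frac{\left(-1 + 21^{2}\right) \left(-5\right)}{6} = - \frac{\left(-1 + 441\right) \left(-5\right)}{6} = - \frac{440 \left(-5\right)}{6} = \left(- \frac{1}{6}\right) \left(-2200\right) = \frac{1100}{3} \approx 366.67$)
$47 I d = 47 \cdot \frac{1100}{3} \cdot \frac{30}{7} = \frac{51700}{3} \cdot \frac{30}{7} = \frac{517000}{7}$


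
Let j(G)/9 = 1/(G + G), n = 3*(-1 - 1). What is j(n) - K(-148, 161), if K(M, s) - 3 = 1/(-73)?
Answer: -1091/292 ≈ -3.7363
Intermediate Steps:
K(M, s) = 218/73 (K(M, s) = 3 + 1/(-73) = 3 - 1/73 = 218/73)
n = -6 (n = 3*(-2) = -6)
j(G) = 9/(2*G) (j(G) = 9/(G + G) = 9/((2*G)) = 9*(1/(2*G)) = 9/(2*G))
j(n) - K(-148, 161) = (9/2)/(-6) - 1*218/73 = (9/2)*(-1/6) - 218/73 = -3/4 - 218/73 = -1091/292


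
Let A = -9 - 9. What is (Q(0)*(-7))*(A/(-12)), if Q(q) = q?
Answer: 0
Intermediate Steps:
A = -18
(Q(0)*(-7))*(A/(-12)) = (0*(-7))*(-18/(-12)) = 0*(-18*(-1/12)) = 0*(3/2) = 0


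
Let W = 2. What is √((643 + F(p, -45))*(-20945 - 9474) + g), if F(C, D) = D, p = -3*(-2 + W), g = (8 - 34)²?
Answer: I*√18189886 ≈ 4265.0*I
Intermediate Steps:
g = 676 (g = (-26)² = 676)
p = 0 (p = -3*(-2 + 2) = -3*0 = 0)
√((643 + F(p, -45))*(-20945 - 9474) + g) = √((643 - 45)*(-20945 - 9474) + 676) = √(598*(-30419) + 676) = √(-18190562 + 676) = √(-18189886) = I*√18189886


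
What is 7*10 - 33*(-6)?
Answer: 268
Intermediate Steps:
7*10 - 33*(-6) = 70 + 198 = 268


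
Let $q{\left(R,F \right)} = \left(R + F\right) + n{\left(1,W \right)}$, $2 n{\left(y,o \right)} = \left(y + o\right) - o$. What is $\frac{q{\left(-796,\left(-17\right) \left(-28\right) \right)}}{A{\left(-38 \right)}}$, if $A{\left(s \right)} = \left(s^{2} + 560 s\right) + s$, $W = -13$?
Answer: $\frac{639}{39748} \approx 0.016076$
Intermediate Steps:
$n{\left(y,o \right)} = \frac{y}{2}$ ($n{\left(y,o \right)} = \frac{\left(y + o\right) - o}{2} = \frac{\left(o + y\right) - o}{2} = \frac{y}{2}$)
$A{\left(s \right)} = s^{2} + 561 s$
$q{\left(R,F \right)} = \frac{1}{2} + F + R$ ($q{\left(R,F \right)} = \left(R + F\right) + \frac{1}{2} \cdot 1 = \left(F + R\right) + \frac{1}{2} = \frac{1}{2} + F + R$)
$\frac{q{\left(-796,\left(-17\right) \left(-28\right) \right)}}{A{\left(-38 \right)}} = \frac{\frac{1}{2} - -476 - 796}{\left(-38\right) \left(561 - 38\right)} = \frac{\frac{1}{2} + 476 - 796}{\left(-38\right) 523} = - \frac{639}{2 \left(-19874\right)} = \left(- \frac{639}{2}\right) \left(- \frac{1}{19874}\right) = \frac{639}{39748}$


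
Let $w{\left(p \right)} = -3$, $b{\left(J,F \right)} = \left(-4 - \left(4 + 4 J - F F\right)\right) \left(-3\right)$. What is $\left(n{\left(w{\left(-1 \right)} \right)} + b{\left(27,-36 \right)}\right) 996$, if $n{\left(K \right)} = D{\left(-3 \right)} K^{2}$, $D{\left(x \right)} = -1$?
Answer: $-3534804$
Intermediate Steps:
$b{\left(J,F \right)} = 24 - 3 F^{2} + 12 J$ ($b{\left(J,F \right)} = \left(-4 - \left(4 - F^{2} + 4 J\right)\right) \left(-3\right) = \left(-8 + F^{2} - 4 J\right) \left(-3\right) = 24 - 3 F^{2} + 12 J$)
$n{\left(K \right)} = - K^{2}$
$\left(n{\left(w{\left(-1 \right)} \right)} + b{\left(27,-36 \right)}\right) 996 = \left(- \left(-3\right)^{2} + \left(24 - 3 \left(-36\right)^{2} + 12 \cdot 27\right)\right) 996 = \left(\left(-1\right) 9 + \left(24 - 3888 + 324\right)\right) 996 = \left(-9 + \left(24 - 3888 + 324\right)\right) 996 = \left(-9 - 3540\right) 996 = \left(-3549\right) 996 = -3534804$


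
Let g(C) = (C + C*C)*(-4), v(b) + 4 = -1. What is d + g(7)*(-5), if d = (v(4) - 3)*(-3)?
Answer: 1144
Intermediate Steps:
v(b) = -5 (v(b) = -4 - 1 = -5)
d = 24 (d = (-5 - 3)*(-3) = -8*(-3) = 24)
g(C) = -4*C - 4*C² (g(C) = (C + C²)*(-4) = -4*C - 4*C²)
d + g(7)*(-5) = 24 - 4*7*(1 + 7)*(-5) = 24 - 4*7*8*(-5) = 24 - 224*(-5) = 24 + 1120 = 1144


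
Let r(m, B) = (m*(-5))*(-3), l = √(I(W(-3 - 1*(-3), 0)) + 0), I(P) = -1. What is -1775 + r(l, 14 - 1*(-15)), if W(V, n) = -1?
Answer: -1775 + 15*I ≈ -1775.0 + 15.0*I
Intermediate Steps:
l = I (l = √(-1 + 0) = √(-1) = I ≈ 1.0*I)
r(m, B) = 15*m (r(m, B) = -5*m*(-3) = 15*m)
-1775 + r(l, 14 - 1*(-15)) = -1775 + 15*I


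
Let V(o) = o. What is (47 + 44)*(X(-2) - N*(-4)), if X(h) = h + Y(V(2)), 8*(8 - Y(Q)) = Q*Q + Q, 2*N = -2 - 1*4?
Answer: -2457/4 ≈ -614.25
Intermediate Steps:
N = -3 (N = (-2 - 1*4)/2 = (-2 - 4)/2 = (1/2)*(-6) = -3)
Y(Q) = 8 - Q/8 - Q**2/8 (Y(Q) = 8 - (Q*Q + Q)/8 = 8 - (Q**2 + Q)/8 = 8 - (Q + Q**2)/8 = 8 + (-Q/8 - Q**2/8) = 8 - Q/8 - Q**2/8)
X(h) = 29/4 + h (X(h) = h + (8 - 1/8*2 - 1/8*2**2) = h + (8 - 1/4 - 1/8*4) = h + (8 - 1/4 - 1/2) = h + 29/4 = 29/4 + h)
(47 + 44)*(X(-2) - N*(-4)) = (47 + 44)*((29/4 - 2) - 1*(-3)*(-4)) = 91*(21/4 + 3*(-4)) = 91*(21/4 - 12) = 91*(-27/4) = -2457/4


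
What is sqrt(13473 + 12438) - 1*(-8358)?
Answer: 8358 + 3*sqrt(2879) ≈ 8519.0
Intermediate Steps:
sqrt(13473 + 12438) - 1*(-8358) = sqrt(25911) + 8358 = 3*sqrt(2879) + 8358 = 8358 + 3*sqrt(2879)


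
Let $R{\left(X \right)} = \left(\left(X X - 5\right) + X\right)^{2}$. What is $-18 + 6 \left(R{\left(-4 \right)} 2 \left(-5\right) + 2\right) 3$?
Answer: $-8802$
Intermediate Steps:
$R{\left(X \right)} = \left(-5 + X + X^{2}\right)^{2}$ ($R{\left(X \right)} = \left(\left(X^{2} - 5\right) + X\right)^{2} = \left(\left(-5 + X^{2}\right) + X\right)^{2} = \left(-5 + X + X^{2}\right)^{2}$)
$-18 + 6 \left(R{\left(-4 \right)} 2 \left(-5\right) + 2\right) 3 = -18 + 6 \left(\left(-5 - 4 + \left(-4\right)^{2}\right)^{2} \cdot 2 \left(-5\right) + 2\right) 3 = -18 + 6 \left(\left(-5 - 4 + 16\right)^{2} \cdot 2 \left(-5\right) + 2\right) 3 = -18 + 6 \left(7^{2} \cdot 2 \left(-5\right) + 2\right) 3 = -18 + 6 \left(49 \cdot 2 \left(-5\right) + 2\right) 3 = -18 + 6 \left(98 \left(-5\right) + 2\right) 3 = -18 + 6 \left(-490 + 2\right) 3 = -18 + 6 \left(\left(-488\right) 3\right) = -18 + 6 \left(-1464\right) = -18 - 8784 = -8802$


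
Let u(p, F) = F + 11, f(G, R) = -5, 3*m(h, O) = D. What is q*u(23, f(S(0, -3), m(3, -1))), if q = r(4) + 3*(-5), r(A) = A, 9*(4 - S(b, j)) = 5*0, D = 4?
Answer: -66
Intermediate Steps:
m(h, O) = 4/3 (m(h, O) = (⅓)*4 = 4/3)
S(b, j) = 4 (S(b, j) = 4 - 5*0/9 = 4 - ⅑*0 = 4 + 0 = 4)
u(p, F) = 11 + F
q = -11 (q = 4 + 3*(-5) = 4 - 15 = -11)
q*u(23, f(S(0, -3), m(3, -1))) = -11*(11 - 5) = -11*6 = -66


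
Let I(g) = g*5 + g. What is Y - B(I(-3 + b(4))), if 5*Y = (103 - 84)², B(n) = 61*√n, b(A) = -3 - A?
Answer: 361/5 - 122*I*√15 ≈ 72.2 - 472.5*I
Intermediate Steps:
I(g) = 6*g (I(g) = 5*g + g = 6*g)
Y = 361/5 (Y = (103 - 84)²/5 = (⅕)*19² = (⅕)*361 = 361/5 ≈ 72.200)
Y - B(I(-3 + b(4))) = 361/5 - 61*√(6*(-3 + (-3 - 1*4))) = 361/5 - 61*√(6*(-3 + (-3 - 4))) = 361/5 - 61*√(6*(-3 - 7)) = 361/5 - 61*√(6*(-10)) = 361/5 - 61*√(-60) = 361/5 - 61*2*I*√15 = 361/5 - 122*I*√15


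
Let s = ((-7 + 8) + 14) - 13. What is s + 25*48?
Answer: 1202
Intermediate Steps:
s = 2 (s = (1 + 14) - 13 = 15 - 13 = 2)
s + 25*48 = 2 + 25*48 = 2 + 1200 = 1202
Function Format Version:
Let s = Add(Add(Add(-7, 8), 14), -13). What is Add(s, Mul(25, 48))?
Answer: 1202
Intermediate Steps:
s = 2 (s = Add(Add(1, 14), -13) = Add(15, -13) = 2)
Add(s, Mul(25, 48)) = Add(2, Mul(25, 48)) = Add(2, 1200) = 1202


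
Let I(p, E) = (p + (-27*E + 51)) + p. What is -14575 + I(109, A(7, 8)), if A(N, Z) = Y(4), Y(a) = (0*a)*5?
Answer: -14306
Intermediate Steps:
Y(a) = 0 (Y(a) = 0*5 = 0)
A(N, Z) = 0
I(p, E) = 51 - 27*E + 2*p (I(p, E) = (p + (51 - 27*E)) + p = (51 + p - 27*E) + p = 51 - 27*E + 2*p)
-14575 + I(109, A(7, 8)) = -14575 + (51 - 27*0 + 2*109) = -14575 + (51 + 0 + 218) = -14575 + 269 = -14306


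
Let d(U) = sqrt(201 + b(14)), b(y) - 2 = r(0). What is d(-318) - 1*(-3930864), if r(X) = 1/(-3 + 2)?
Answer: 3930864 + sqrt(202) ≈ 3.9309e+6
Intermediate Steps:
r(X) = -1 (r(X) = 1/(-1) = -1)
b(y) = 1 (b(y) = 2 - 1 = 1)
d(U) = sqrt(202) (d(U) = sqrt(201 + 1) = sqrt(202))
d(-318) - 1*(-3930864) = sqrt(202) - 1*(-3930864) = sqrt(202) + 3930864 = 3930864 + sqrt(202)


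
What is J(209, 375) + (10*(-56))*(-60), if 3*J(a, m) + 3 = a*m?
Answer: 59724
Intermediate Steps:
J(a, m) = -1 + a*m/3 (J(a, m) = -1 + (a*m)/3 = -1 + a*m/3)
J(209, 375) + (10*(-56))*(-60) = (-1 + (1/3)*209*375) + (10*(-56))*(-60) = (-1 + 26125) - 560*(-60) = 26124 + 33600 = 59724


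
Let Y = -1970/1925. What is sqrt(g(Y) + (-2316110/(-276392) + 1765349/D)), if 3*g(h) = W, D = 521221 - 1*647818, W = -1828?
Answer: I*sqrt(5228034828356751335377)/2915866502 ≈ 24.797*I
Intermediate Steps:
D = -126597 (D = 521221 - 647818 = -126597)
Y = -394/385 (Y = -1970*1/1925 = -394/385 ≈ -1.0234)
g(h) = -1828/3 (g(h) = (1/3)*(-1828) = -1828/3)
sqrt(g(Y) + (-2316110/(-276392) + 1765349/D)) = sqrt(-1828/3 + (-2316110/(-276392) + 1765349/(-126597))) = sqrt(-1828/3 + (-2316110*(-1/276392) + 1765349*(-1/126597))) = sqrt(-1828/3 + (1158055/138196 - 1765349/126597)) = sqrt(-1828/3 - 97357881569/17495199012) = sqrt(-3585921937627/5831733004) = I*sqrt(5228034828356751335377)/2915866502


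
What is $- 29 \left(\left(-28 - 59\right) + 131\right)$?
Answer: $-1276$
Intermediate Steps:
$- 29 \left(\left(-28 - 59\right) + 131\right) = - 29 \left(-87 + 131\right) = \left(-29\right) 44 = -1276$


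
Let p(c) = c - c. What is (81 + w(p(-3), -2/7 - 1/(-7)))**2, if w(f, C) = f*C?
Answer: 6561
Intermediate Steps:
p(c) = 0
w(f, C) = C*f
(81 + w(p(-3), -2/7 - 1/(-7)))**2 = (81 + (-2/7 - 1/(-7))*0)**2 = (81 + (-2*1/7 - 1*(-1/7))*0)**2 = (81 + (-2/7 + 1/7)*0)**2 = (81 - 1/7*0)**2 = (81 + 0)**2 = 81**2 = 6561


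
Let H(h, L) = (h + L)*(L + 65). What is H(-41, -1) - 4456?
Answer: -7144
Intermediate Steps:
H(h, L) = (65 + L)*(L + h) (H(h, L) = (L + h)*(65 + L) = (65 + L)*(L + h))
H(-41, -1) - 4456 = ((-1)² + 65*(-1) + 65*(-41) - 1*(-41)) - 4456 = (1 - 65 - 2665 + 41) - 4456 = -2688 - 4456 = -7144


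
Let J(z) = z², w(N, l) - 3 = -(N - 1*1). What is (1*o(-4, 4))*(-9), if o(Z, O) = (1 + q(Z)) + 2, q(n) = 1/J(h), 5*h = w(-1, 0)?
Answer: -36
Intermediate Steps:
w(N, l) = 4 - N (w(N, l) = 3 - (N - 1*1) = 3 - (N - 1) = 3 - (-1 + N) = 3 + (1 - N) = 4 - N)
h = 1 (h = (4 - 1*(-1))/5 = (4 + 1)/5 = (⅕)*5 = 1)
q(n) = 1 (q(n) = 1/(1²) = 1/1 = 1)
o(Z, O) = 4 (o(Z, O) = (1 + 1) + 2 = 2 + 2 = 4)
(1*o(-4, 4))*(-9) = (1*4)*(-9) = 4*(-9) = -36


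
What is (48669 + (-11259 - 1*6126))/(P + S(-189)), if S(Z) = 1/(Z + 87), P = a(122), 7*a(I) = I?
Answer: 22336776/12437 ≈ 1796.0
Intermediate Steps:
a(I) = I/7
P = 122/7 (P = (1/7)*122 = 122/7 ≈ 17.429)
S(Z) = 1/(87 + Z)
(48669 + (-11259 - 1*6126))/(P + S(-189)) = (48669 + (-11259 - 1*6126))/(122/7 + 1/(87 - 189)) = (48669 + (-11259 - 6126))/(122/7 + 1/(-102)) = (48669 - 17385)/(122/7 - 1/102) = 31284/(12437/714) = 31284*(714/12437) = 22336776/12437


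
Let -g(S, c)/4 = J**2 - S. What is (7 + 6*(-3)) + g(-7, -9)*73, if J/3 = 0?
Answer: -2055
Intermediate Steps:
J = 0 (J = 3*0 = 0)
g(S, c) = 4*S (g(S, c) = -4*(0**2 - S) = -4*(0 - S) = -(-4)*S = 4*S)
(7 + 6*(-3)) + g(-7, -9)*73 = (7 + 6*(-3)) + (4*(-7))*73 = (7 - 18) - 28*73 = -11 - 2044 = -2055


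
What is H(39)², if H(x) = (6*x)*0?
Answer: 0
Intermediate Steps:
H(x) = 0
H(39)² = 0² = 0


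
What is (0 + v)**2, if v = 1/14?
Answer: 1/196 ≈ 0.0051020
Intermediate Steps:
v = 1/14 ≈ 0.071429
(0 + v)**2 = (0 + 1/14)**2 = (1/14)**2 = 1/196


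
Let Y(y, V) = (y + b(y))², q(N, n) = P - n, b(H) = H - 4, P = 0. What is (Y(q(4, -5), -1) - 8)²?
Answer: 784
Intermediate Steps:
b(H) = -4 + H
q(N, n) = -n (q(N, n) = 0 - n = -n)
Y(y, V) = (-4 + 2*y)² (Y(y, V) = (y + (-4 + y))² = (-4 + 2*y)²)
(Y(q(4, -5), -1) - 8)² = (4*(-2 - 1*(-5))² - 8)² = (4*(-2 + 5)² - 8)² = (4*3² - 8)² = (4*9 - 8)² = (36 - 8)² = 28² = 784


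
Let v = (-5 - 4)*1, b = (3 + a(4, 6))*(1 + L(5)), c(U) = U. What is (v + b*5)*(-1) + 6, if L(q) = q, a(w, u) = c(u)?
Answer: -255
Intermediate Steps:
a(w, u) = u
b = 54 (b = (3 + 6)*(1 + 5) = 9*6 = 54)
v = -9 (v = -9*1 = -9)
(v + b*5)*(-1) + 6 = (-9 + 54*5)*(-1) + 6 = (-9 + 270)*(-1) + 6 = 261*(-1) + 6 = -261 + 6 = -255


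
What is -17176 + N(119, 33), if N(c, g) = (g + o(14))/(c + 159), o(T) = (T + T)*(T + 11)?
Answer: -4774195/278 ≈ -17173.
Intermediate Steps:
o(T) = 2*T*(11 + T) (o(T) = (2*T)*(11 + T) = 2*T*(11 + T))
N(c, g) = (700 + g)/(159 + c) (N(c, g) = (g + 2*14*(11 + 14))/(c + 159) = (g + 2*14*25)/(159 + c) = (g + 700)/(159 + c) = (700 + g)/(159 + c))
-17176 + N(119, 33) = -17176 + (700 + 33)/(159 + 119) = -17176 + 733/278 = -4774195/278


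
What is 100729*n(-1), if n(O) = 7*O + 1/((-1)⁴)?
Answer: -604374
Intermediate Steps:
n(O) = 1 + 7*O (n(O) = 7*O + 1/1 = 7*O + 1 = 1 + 7*O)
100729*n(-1) = 100729*(1 + 7*(-1)) = 100729*(1 - 7) = 100729*(-6) = -604374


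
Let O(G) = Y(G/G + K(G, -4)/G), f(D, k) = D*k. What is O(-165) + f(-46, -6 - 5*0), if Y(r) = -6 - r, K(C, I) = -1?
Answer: 44384/165 ≈ 268.99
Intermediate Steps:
O(G) = -7 + 1/G (O(G) = -6 - (G/G - 1/G) = -6 - (1 - 1/G) = -6 + (-1 + 1/G) = -7 + 1/G)
O(-165) + f(-46, -6 - 5*0) = (-7 + 1/(-165)) - 46*(-6 - 5*0) = (-7 - 1/165) - 46*(-6 + 0) = -1156/165 - 46*(-6) = -1156/165 + 276 = 44384/165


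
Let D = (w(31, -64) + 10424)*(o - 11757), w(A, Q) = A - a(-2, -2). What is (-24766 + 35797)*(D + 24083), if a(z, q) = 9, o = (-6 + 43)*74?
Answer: -1038992141121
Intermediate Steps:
o = 2738 (o = 37*74 = 2738)
w(A, Q) = -9 + A (w(A, Q) = A - 1*9 = A - 9 = -9 + A)
D = -94212474 (D = ((-9 + 31) + 10424)*(2738 - 11757) = (22 + 10424)*(-9019) = 10446*(-9019) = -94212474)
(-24766 + 35797)*(D + 24083) = (-24766 + 35797)*(-94212474 + 24083) = 11031*(-94188391) = -1038992141121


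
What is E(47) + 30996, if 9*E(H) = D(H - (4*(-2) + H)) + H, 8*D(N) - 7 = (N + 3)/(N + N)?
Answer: 35713531/1152 ≈ 31001.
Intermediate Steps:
D(N) = 7/8 + (3 + N)/(16*N) (D(N) = 7/8 + ((N + 3)/(N + N))/8 = 7/8 + ((3 + N)/((2*N)))/8 = 7/8 + ((3 + N)*(1/(2*N)))/8 = 7/8 + ((3 + N)/(2*N))/8 = 7/8 + (3 + N)/(16*N))
E(H) = 41/384 + H/9 (E(H) = (3*(1 + 5*(H - (4*(-2) + H)))/(16*(H - (4*(-2) + H))) + H)/9 = (3*(1 + 5*(H - (-8 + H)))/(16*(H - (-8 + H))) + H)/9 = (3*(1 + 5*(H + (8 - H)))/(16*(H + (8 - H))) + H)/9 = ((3/16)*(1 + 5*8)/8 + H)/9 = ((3/16)*(⅛)*(1 + 40) + H)/9 = ((3/16)*(⅛)*41 + H)/9 = (123/128 + H)/9 = 41/384 + H/9)
E(47) + 30996 = (41/384 + (⅑)*47) + 30996 = (41/384 + 47/9) + 30996 = 6139/1152 + 30996 = 35713531/1152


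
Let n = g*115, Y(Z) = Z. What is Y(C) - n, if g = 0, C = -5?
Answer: -5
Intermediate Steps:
n = 0 (n = 0*115 = 0)
Y(C) - n = -5 - 1*0 = -5 + 0 = -5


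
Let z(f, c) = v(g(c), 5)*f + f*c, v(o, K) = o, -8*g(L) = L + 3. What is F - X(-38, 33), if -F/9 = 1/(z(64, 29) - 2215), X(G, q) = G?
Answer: 7793/205 ≈ 38.015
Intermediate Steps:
g(L) = -3/8 - L/8 (g(L) = -(L + 3)/8 = -(3 + L)/8 = -3/8 - L/8)
z(f, c) = c*f + f*(-3/8 - c/8) (z(f, c) = (-3/8 - c/8)*f + f*c = f*(-3/8 - c/8) + c*f = c*f + f*(-3/8 - c/8))
F = 3/205 (F = -9/((1/8)*64*(-3 + 7*29) - 2215) = -9/((1/8)*64*(-3 + 203) - 2215) = -9/((1/8)*64*200 - 2215) = -9/(1600 - 2215) = -9/(-615) = -9*(-1/615) = 3/205 ≈ 0.014634)
F - X(-38, 33) = 3/205 - 1*(-38) = 3/205 + 38 = 7793/205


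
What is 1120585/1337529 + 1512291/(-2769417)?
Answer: 120070453334/411575061177 ≈ 0.29173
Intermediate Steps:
1120585/1337529 + 1512291/(-2769417) = 1120585*(1/1337529) + 1512291*(-1/2769417) = 1120585/1337529 - 504097/923139 = 120070453334/411575061177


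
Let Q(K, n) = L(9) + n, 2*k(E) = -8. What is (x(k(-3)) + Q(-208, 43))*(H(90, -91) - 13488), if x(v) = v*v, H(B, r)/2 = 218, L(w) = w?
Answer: -887536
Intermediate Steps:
k(E) = -4 (k(E) = (½)*(-8) = -4)
H(B, r) = 436 (H(B, r) = 2*218 = 436)
x(v) = v²
Q(K, n) = 9 + n
(x(k(-3)) + Q(-208, 43))*(H(90, -91) - 13488) = ((-4)² + (9 + 43))*(436 - 13488) = (16 + 52)*(-13052) = 68*(-13052) = -887536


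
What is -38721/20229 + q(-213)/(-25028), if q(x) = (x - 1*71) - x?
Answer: -322557643/168763804 ≈ -1.9113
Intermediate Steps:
q(x) = -71 (q(x) = (x - 71) - x = (-71 + x) - x = -71)
-38721/20229 + q(-213)/(-25028) = -38721/20229 - 71/(-25028) = -38721*1/20229 - 71*(-1/25028) = -12907/6743 + 71/25028 = -322557643/168763804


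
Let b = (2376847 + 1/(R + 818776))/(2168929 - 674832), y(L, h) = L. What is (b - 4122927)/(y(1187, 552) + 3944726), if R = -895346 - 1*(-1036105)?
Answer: -5910784042193561519/5657012261337924135 ≈ -1.0449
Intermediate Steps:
R = 140759 (R = -895346 + 1036105 = 140759)
b = 2280667886146/1433638364895 (b = (2376847 + 1/(140759 + 818776))/(2168929 - 674832) = (2376847 + 1/959535)/1494097 = (2376847 + 1/959535)*(1/1494097) = (2280667886146/959535)*(1/1494097) = 2280667886146/1433638364895 ≈ 1.5908)
(b - 4122927)/(y(1187, 552) + 3944726) = (2280667886146/1433638364895 - 4122927)/(1187 + 3944726) = -5910784042193561519/1433638364895/3945913 = -5910784042193561519/1433638364895*1/3945913 = -5910784042193561519/5657012261337924135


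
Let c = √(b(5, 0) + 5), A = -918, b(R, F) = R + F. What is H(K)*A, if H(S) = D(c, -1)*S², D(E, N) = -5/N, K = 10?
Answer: -459000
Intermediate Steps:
b(R, F) = F + R
c = √10 (c = √((0 + 5) + 5) = √(5 + 5) = √10 ≈ 3.1623)
H(S) = 5*S² (H(S) = (-5/(-1))*S² = (-5*(-1))*S² = 5*S²)
H(K)*A = (5*10²)*(-918) = (5*100)*(-918) = 500*(-918) = -459000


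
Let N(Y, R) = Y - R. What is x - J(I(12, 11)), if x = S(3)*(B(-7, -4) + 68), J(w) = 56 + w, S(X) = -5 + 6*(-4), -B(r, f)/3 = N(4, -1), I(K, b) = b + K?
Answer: -1616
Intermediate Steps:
I(K, b) = K + b
B(r, f) = -15 (B(r, f) = -3*(4 - 1*(-1)) = -3*(4 + 1) = -3*5 = -15)
S(X) = -29 (S(X) = -5 - 24 = -29)
x = -1537 (x = -29*(-15 + 68) = -29*53 = -1537)
x - J(I(12, 11)) = -1537 - (56 + (12 + 11)) = -1537 - (56 + 23) = -1537 - 1*79 = -1537 - 79 = -1616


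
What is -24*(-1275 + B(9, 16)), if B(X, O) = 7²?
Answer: 29424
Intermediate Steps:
B(X, O) = 49
-24*(-1275 + B(9, 16)) = -24*(-1275 + 49) = -24*(-1226) = 29424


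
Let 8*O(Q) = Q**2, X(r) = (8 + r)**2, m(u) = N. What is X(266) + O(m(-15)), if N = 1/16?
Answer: 153755649/2048 ≈ 75076.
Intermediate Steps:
N = 1/16 ≈ 0.062500
m(u) = 1/16
O(Q) = Q**2/8
X(266) + O(m(-15)) = (8 + 266)**2 + (1/16)**2/8 = 274**2 + (1/8)*(1/256) = 75076 + 1/2048 = 153755649/2048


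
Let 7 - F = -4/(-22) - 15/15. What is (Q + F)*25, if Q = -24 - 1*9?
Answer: -6925/11 ≈ -629.54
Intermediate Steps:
Q = -33 (Q = -24 - 9 = -33)
F = 86/11 (F = 7 - (-4/(-22) - 15/15) = 7 - (-4*(-1/22) - 15*1/15) = 7 - (2/11 - 1) = 7 - 1*(-9/11) = 7 + 9/11 = 86/11 ≈ 7.8182)
(Q + F)*25 = (-33 + 86/11)*25 = -277/11*25 = -6925/11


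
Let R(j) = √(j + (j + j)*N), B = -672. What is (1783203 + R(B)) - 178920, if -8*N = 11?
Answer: 1604283 + 14*√6 ≈ 1.6043e+6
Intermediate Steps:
N = -11/8 (N = -⅛*11 = -11/8 ≈ -1.3750)
R(j) = √7*√(-j)/2 (R(j) = √(j + (j + j)*(-11/8)) = √(j + (2*j)*(-11/8)) = √(j - 11*j/4) = √(-7*j/4) = √7*√(-j)/2)
(1783203 + R(B)) - 178920 = (1783203 + √7*√(-1*(-672))/2) - 178920 = (1783203 + √7*√672/2) - 178920 = (1783203 + √7*(4*√42)/2) - 178920 = (1783203 + 14*√6) - 178920 = 1604283 + 14*√6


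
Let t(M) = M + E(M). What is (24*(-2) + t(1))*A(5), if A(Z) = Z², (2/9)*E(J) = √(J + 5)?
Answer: -1175 + 225*√6/2 ≈ -899.43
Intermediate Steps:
E(J) = 9*√(5 + J)/2 (E(J) = 9*√(J + 5)/2 = 9*√(5 + J)/2)
t(M) = M + 9*√(5 + M)/2
(24*(-2) + t(1))*A(5) = (24*(-2) + (1 + 9*√(5 + 1)/2))*5² = (-48 + (1 + 9*√6/2))*25 = (-47 + 9*√6/2)*25 = -1175 + 225*√6/2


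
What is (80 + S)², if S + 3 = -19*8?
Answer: 5625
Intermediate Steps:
S = -155 (S = -3 - 19*8 = -3 - 152 = -155)
(80 + S)² = (80 - 155)² = (-75)² = 5625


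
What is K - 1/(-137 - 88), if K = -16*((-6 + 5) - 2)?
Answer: 10801/225 ≈ 48.004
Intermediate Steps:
K = 48 (K = -16*(-1 - 2) = -16*(-3) = 48)
K - 1/(-137 - 88) = 48 - 1/(-137 - 88) = 48 - 1/(-225) = 48 - 1*(-1/225) = 48 + 1/225 = 10801/225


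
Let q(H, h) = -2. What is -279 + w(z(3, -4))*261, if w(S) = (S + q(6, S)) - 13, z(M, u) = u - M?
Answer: -6021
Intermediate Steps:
w(S) = -15 + S (w(S) = (S - 2) - 13 = (-2 + S) - 13 = -15 + S)
-279 + w(z(3, -4))*261 = -279 + (-15 + (-4 - 1*3))*261 = -279 + (-15 + (-4 - 3))*261 = -279 + (-15 - 7)*261 = -279 - 22*261 = -279 - 5742 = -6021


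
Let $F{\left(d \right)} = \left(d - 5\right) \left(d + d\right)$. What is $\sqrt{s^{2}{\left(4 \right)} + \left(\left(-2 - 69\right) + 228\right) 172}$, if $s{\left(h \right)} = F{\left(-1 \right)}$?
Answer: $2 \sqrt{6787} \approx 164.77$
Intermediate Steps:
$F{\left(d \right)} = 2 d \left(-5 + d\right)$ ($F{\left(d \right)} = \left(-5 + d\right) 2 d = 2 d \left(-5 + d\right)$)
$s{\left(h \right)} = 12$ ($s{\left(h \right)} = 2 \left(-1\right) \left(-5 - 1\right) = 2 \left(-1\right) \left(-6\right) = 12$)
$\sqrt{s^{2}{\left(4 \right)} + \left(\left(-2 - 69\right) + 228\right) 172} = \sqrt{12^{2} + \left(\left(-2 - 69\right) + 228\right) 172} = \sqrt{144 + \left(-71 + 228\right) 172} = \sqrt{144 + 157 \cdot 172} = \sqrt{144 + 27004} = \sqrt{27148} = 2 \sqrt{6787}$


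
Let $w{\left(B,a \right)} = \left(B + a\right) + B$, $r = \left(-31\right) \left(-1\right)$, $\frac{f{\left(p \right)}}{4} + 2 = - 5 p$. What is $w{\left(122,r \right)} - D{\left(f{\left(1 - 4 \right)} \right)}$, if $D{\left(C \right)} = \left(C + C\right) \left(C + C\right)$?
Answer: $-10541$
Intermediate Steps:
$f{\left(p \right)} = -8 - 20 p$ ($f{\left(p \right)} = -8 + 4 \left(- 5 p\right) = -8 - 20 p$)
$r = 31$
$D{\left(C \right)} = 4 C^{2}$ ($D{\left(C \right)} = 2 C 2 C = 4 C^{2}$)
$w{\left(B,a \right)} = a + 2 B$
$w{\left(122,r \right)} - D{\left(f{\left(1 - 4 \right)} \right)} = \left(31 + 2 \cdot 122\right) - 4 \left(-8 - 20 \left(1 - 4\right)\right)^{2} = \left(31 + 244\right) - 4 \left(-8 - 20 \left(1 - 4\right)\right)^{2} = 275 - 4 \left(-8 - -60\right)^{2} = 275 - 4 \left(-8 + 60\right)^{2} = 275 - 4 \cdot 52^{2} = 275 - 4 \cdot 2704 = 275 - 10816 = -10541$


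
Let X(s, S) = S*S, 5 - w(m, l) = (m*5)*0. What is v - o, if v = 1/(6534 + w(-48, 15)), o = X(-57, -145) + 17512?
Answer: -251993442/6539 ≈ -38537.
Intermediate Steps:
w(m, l) = 5 (w(m, l) = 5 - m*5*0 = 5 - 5*m*0 = 5 - 1*0 = 5 + 0 = 5)
X(s, S) = S**2
o = 38537 (o = (-145)**2 + 17512 = 21025 + 17512 = 38537)
v = 1/6539 (v = 1/(6534 + 5) = 1/6539 ≈ 0.00015293)
v - o = 1/6539 - 1*38537 = 1/6539 - 38537 = -251993442/6539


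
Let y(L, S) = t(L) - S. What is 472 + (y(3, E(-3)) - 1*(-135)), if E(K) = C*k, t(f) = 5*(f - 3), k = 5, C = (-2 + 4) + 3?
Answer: 582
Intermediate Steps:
C = 5 (C = 2 + 3 = 5)
t(f) = -15 + 5*f (t(f) = 5*(-3 + f) = -15 + 5*f)
E(K) = 25 (E(K) = 5*5 = 25)
y(L, S) = -15 - S + 5*L (y(L, S) = (-15 + 5*L) - S = -15 - S + 5*L)
472 + (y(3, E(-3)) - 1*(-135)) = 472 + ((-15 - 1*25 + 5*3) - 1*(-135)) = 472 + ((-15 - 25 + 15) + 135) = 472 + (-25 + 135) = 472 + 110 = 582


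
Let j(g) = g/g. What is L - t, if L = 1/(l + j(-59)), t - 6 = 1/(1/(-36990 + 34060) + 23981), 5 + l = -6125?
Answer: -861329552315/143550024147 ≈ -6.0002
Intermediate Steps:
j(g) = 1
l = -6130 (l = -5 - 6125 = -6130)
t = 421588904/70264329 (t = 6 + 1/(1/(-36990 + 34060) + 23981) = 6 + 1/(1/(-2930) + 23981) = 6 + 1/(-1/2930 + 23981) = 6 + 1/(70264329/2930) = 6 + 2930/70264329 = 421588904/70264329 ≈ 6.0000)
L = -1/6129 (L = 1/(-6130 + 1) = 1/(-6129) = -1/6129 ≈ -0.00016316)
L - t = -1/6129 - 1*421588904/70264329 = -1/6129 - 421588904/70264329 = -861329552315/143550024147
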